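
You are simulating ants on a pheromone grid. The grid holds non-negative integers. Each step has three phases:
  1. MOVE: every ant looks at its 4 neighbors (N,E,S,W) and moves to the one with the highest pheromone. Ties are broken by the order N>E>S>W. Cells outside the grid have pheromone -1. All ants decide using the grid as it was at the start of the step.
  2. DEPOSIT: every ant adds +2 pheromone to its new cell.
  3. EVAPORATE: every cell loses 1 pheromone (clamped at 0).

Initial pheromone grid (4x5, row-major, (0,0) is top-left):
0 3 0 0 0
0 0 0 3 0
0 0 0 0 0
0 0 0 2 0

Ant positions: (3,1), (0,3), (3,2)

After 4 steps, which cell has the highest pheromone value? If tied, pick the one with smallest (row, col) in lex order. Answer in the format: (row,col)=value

Step 1: ant0:(3,1)->N->(2,1) | ant1:(0,3)->S->(1,3) | ant2:(3,2)->E->(3,3)
  grid max=4 at (1,3)
Step 2: ant0:(2,1)->N->(1,1) | ant1:(1,3)->N->(0,3) | ant2:(3,3)->N->(2,3)
  grid max=3 at (1,3)
Step 3: ant0:(1,1)->N->(0,1) | ant1:(0,3)->S->(1,3) | ant2:(2,3)->N->(1,3)
  grid max=6 at (1,3)
Step 4: ant0:(0,1)->E->(0,2) | ant1:(1,3)->N->(0,3) | ant2:(1,3)->N->(0,3)
  grid max=5 at (1,3)
Final grid:
  0 1 1 3 0
  0 0 0 5 0
  0 0 0 0 0
  0 0 0 0 0
Max pheromone 5 at (1,3)

Answer: (1,3)=5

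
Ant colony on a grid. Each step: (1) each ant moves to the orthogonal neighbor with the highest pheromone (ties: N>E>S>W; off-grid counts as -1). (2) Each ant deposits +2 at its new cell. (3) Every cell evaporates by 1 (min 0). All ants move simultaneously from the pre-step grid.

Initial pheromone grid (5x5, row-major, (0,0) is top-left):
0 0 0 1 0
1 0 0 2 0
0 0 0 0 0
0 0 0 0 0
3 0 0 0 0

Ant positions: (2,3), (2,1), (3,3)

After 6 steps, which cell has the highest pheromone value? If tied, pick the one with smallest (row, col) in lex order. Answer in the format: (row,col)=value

Step 1: ant0:(2,3)->N->(1,3) | ant1:(2,1)->N->(1,1) | ant2:(3,3)->N->(2,3)
  grid max=3 at (1,3)
Step 2: ant0:(1,3)->S->(2,3) | ant1:(1,1)->N->(0,1) | ant2:(2,3)->N->(1,3)
  grid max=4 at (1,3)
Step 3: ant0:(2,3)->N->(1,3) | ant1:(0,1)->E->(0,2) | ant2:(1,3)->S->(2,3)
  grid max=5 at (1,3)
Step 4: ant0:(1,3)->S->(2,3) | ant1:(0,2)->E->(0,3) | ant2:(2,3)->N->(1,3)
  grid max=6 at (1,3)
Step 5: ant0:(2,3)->N->(1,3) | ant1:(0,3)->S->(1,3) | ant2:(1,3)->S->(2,3)
  grid max=9 at (1,3)
Step 6: ant0:(1,3)->S->(2,3) | ant1:(1,3)->S->(2,3) | ant2:(2,3)->N->(1,3)
  grid max=10 at (1,3)
Final grid:
  0 0 0 0 0
  0 0 0 10 0
  0 0 0 8 0
  0 0 0 0 0
  0 0 0 0 0
Max pheromone 10 at (1,3)

Answer: (1,3)=10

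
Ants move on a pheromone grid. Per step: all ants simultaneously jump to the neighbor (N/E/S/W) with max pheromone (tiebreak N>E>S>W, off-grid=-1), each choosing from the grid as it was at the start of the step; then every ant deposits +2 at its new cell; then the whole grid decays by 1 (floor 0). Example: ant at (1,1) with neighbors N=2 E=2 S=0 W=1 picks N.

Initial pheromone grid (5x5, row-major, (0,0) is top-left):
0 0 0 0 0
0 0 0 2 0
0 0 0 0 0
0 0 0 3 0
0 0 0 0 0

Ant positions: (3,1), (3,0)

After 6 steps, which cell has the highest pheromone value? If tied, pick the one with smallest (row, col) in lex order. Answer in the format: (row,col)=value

Step 1: ant0:(3,1)->N->(2,1) | ant1:(3,0)->N->(2,0)
  grid max=2 at (3,3)
Step 2: ant0:(2,1)->W->(2,0) | ant1:(2,0)->E->(2,1)
  grid max=2 at (2,0)
Step 3: ant0:(2,0)->E->(2,1) | ant1:(2,1)->W->(2,0)
  grid max=3 at (2,0)
Step 4: ant0:(2,1)->W->(2,0) | ant1:(2,0)->E->(2,1)
  grid max=4 at (2,0)
Step 5: ant0:(2,0)->E->(2,1) | ant1:(2,1)->W->(2,0)
  grid max=5 at (2,0)
Step 6: ant0:(2,1)->W->(2,0) | ant1:(2,0)->E->(2,1)
  grid max=6 at (2,0)
Final grid:
  0 0 0 0 0
  0 0 0 0 0
  6 6 0 0 0
  0 0 0 0 0
  0 0 0 0 0
Max pheromone 6 at (2,0)

Answer: (2,0)=6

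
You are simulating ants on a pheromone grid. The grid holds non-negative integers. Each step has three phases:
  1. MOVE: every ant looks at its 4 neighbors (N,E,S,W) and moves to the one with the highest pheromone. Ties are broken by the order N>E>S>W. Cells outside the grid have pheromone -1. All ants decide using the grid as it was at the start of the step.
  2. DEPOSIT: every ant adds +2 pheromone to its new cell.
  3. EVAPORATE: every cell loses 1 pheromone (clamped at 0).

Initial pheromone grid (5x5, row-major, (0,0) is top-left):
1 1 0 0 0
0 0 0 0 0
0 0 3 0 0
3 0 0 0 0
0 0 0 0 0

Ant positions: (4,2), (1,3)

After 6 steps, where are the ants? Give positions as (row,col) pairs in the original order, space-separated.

Step 1: ant0:(4,2)->N->(3,2) | ant1:(1,3)->N->(0,3)
  grid max=2 at (2,2)
Step 2: ant0:(3,2)->N->(2,2) | ant1:(0,3)->E->(0,4)
  grid max=3 at (2,2)
Step 3: ant0:(2,2)->N->(1,2) | ant1:(0,4)->S->(1,4)
  grid max=2 at (2,2)
Step 4: ant0:(1,2)->S->(2,2) | ant1:(1,4)->N->(0,4)
  grid max=3 at (2,2)
Step 5: ant0:(2,2)->N->(1,2) | ant1:(0,4)->S->(1,4)
  grid max=2 at (2,2)
Step 6: ant0:(1,2)->S->(2,2) | ant1:(1,4)->N->(0,4)
  grid max=3 at (2,2)

(2,2) (0,4)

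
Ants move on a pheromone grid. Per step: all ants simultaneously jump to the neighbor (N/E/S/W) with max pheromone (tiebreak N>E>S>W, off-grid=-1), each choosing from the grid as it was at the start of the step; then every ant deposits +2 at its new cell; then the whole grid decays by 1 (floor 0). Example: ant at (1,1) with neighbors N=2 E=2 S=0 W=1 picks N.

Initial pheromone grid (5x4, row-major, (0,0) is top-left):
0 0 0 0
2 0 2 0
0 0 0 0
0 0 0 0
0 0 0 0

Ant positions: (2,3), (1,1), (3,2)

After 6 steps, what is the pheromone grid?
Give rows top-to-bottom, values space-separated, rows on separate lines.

After step 1: ants at (1,3),(1,2),(2,2)
  0 0 0 0
  1 0 3 1
  0 0 1 0
  0 0 0 0
  0 0 0 0
After step 2: ants at (1,2),(1,3),(1,2)
  0 0 0 0
  0 0 6 2
  0 0 0 0
  0 0 0 0
  0 0 0 0
After step 3: ants at (1,3),(1,2),(1,3)
  0 0 0 0
  0 0 7 5
  0 0 0 0
  0 0 0 0
  0 0 0 0
After step 4: ants at (1,2),(1,3),(1,2)
  0 0 0 0
  0 0 10 6
  0 0 0 0
  0 0 0 0
  0 0 0 0
After step 5: ants at (1,3),(1,2),(1,3)
  0 0 0 0
  0 0 11 9
  0 0 0 0
  0 0 0 0
  0 0 0 0
After step 6: ants at (1,2),(1,3),(1,2)
  0 0 0 0
  0 0 14 10
  0 0 0 0
  0 0 0 0
  0 0 0 0

0 0 0 0
0 0 14 10
0 0 0 0
0 0 0 0
0 0 0 0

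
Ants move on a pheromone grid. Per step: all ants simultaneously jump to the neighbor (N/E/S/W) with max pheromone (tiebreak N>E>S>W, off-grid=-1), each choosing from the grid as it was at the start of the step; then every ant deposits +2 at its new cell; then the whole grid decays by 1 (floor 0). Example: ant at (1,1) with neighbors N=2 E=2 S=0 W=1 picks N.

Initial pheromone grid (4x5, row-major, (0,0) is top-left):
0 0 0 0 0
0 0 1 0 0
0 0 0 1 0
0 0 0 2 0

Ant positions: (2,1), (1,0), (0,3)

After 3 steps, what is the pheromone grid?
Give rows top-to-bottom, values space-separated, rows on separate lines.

After step 1: ants at (1,1),(0,0),(0,4)
  1 0 0 0 1
  0 1 0 0 0
  0 0 0 0 0
  0 0 0 1 0
After step 2: ants at (0,1),(0,1),(1,4)
  0 3 0 0 0
  0 0 0 0 1
  0 0 0 0 0
  0 0 0 0 0
After step 3: ants at (0,2),(0,2),(0,4)
  0 2 3 0 1
  0 0 0 0 0
  0 0 0 0 0
  0 0 0 0 0

0 2 3 0 1
0 0 0 0 0
0 0 0 0 0
0 0 0 0 0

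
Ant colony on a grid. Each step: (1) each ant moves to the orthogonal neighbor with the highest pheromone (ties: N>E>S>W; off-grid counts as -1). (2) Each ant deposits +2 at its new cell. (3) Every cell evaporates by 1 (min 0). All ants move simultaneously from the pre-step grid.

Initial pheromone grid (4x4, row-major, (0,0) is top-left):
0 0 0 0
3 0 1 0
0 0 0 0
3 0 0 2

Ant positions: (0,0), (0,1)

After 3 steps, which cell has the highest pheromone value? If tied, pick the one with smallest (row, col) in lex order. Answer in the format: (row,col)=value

Step 1: ant0:(0,0)->S->(1,0) | ant1:(0,1)->E->(0,2)
  grid max=4 at (1,0)
Step 2: ant0:(1,0)->N->(0,0) | ant1:(0,2)->E->(0,3)
  grid max=3 at (1,0)
Step 3: ant0:(0,0)->S->(1,0) | ant1:(0,3)->S->(1,3)
  grid max=4 at (1,0)
Final grid:
  0 0 0 0
  4 0 0 1
  0 0 0 0
  0 0 0 0
Max pheromone 4 at (1,0)

Answer: (1,0)=4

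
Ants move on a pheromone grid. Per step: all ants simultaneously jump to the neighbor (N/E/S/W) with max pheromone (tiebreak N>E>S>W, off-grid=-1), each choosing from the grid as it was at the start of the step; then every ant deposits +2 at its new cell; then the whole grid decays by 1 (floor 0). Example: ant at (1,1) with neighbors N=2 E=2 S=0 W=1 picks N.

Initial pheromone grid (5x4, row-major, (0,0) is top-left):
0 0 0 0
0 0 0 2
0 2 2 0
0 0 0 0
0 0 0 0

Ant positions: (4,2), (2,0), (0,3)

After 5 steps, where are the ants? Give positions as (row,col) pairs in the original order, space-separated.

Step 1: ant0:(4,2)->N->(3,2) | ant1:(2,0)->E->(2,1) | ant2:(0,3)->S->(1,3)
  grid max=3 at (1,3)
Step 2: ant0:(3,2)->N->(2,2) | ant1:(2,1)->E->(2,2) | ant2:(1,3)->N->(0,3)
  grid max=4 at (2,2)
Step 3: ant0:(2,2)->W->(2,1) | ant1:(2,2)->W->(2,1) | ant2:(0,3)->S->(1,3)
  grid max=5 at (2,1)
Step 4: ant0:(2,1)->E->(2,2) | ant1:(2,1)->E->(2,2) | ant2:(1,3)->N->(0,3)
  grid max=6 at (2,2)
Step 5: ant0:(2,2)->W->(2,1) | ant1:(2,2)->W->(2,1) | ant2:(0,3)->S->(1,3)
  grid max=7 at (2,1)

(2,1) (2,1) (1,3)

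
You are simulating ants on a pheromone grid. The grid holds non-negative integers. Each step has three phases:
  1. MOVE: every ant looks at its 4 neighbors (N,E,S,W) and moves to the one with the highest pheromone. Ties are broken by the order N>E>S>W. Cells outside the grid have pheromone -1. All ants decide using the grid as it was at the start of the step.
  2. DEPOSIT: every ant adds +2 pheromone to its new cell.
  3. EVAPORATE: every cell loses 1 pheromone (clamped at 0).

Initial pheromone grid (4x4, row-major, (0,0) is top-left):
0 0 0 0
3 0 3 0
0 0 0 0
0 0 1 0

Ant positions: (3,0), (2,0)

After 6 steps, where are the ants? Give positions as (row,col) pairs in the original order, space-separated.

Step 1: ant0:(3,0)->N->(2,0) | ant1:(2,0)->N->(1,0)
  grid max=4 at (1,0)
Step 2: ant0:(2,0)->N->(1,0) | ant1:(1,0)->S->(2,0)
  grid max=5 at (1,0)
Step 3: ant0:(1,0)->S->(2,0) | ant1:(2,0)->N->(1,0)
  grid max=6 at (1,0)
Step 4: ant0:(2,0)->N->(1,0) | ant1:(1,0)->S->(2,0)
  grid max=7 at (1,0)
Step 5: ant0:(1,0)->S->(2,0) | ant1:(2,0)->N->(1,0)
  grid max=8 at (1,0)
Step 6: ant0:(2,0)->N->(1,0) | ant1:(1,0)->S->(2,0)
  grid max=9 at (1,0)

(1,0) (2,0)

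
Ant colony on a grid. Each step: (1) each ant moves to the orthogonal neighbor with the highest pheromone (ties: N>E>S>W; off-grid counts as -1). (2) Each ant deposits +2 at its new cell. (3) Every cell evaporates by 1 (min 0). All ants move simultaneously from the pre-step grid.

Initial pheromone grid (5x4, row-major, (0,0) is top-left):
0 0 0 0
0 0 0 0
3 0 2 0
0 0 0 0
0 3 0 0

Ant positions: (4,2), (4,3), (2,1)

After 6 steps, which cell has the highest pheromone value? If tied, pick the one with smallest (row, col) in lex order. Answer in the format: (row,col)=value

Answer: (2,0)=3

Derivation:
Step 1: ant0:(4,2)->W->(4,1) | ant1:(4,3)->N->(3,3) | ant2:(2,1)->W->(2,0)
  grid max=4 at (2,0)
Step 2: ant0:(4,1)->N->(3,1) | ant1:(3,3)->N->(2,3) | ant2:(2,0)->N->(1,0)
  grid max=3 at (2,0)
Step 3: ant0:(3,1)->S->(4,1) | ant1:(2,3)->N->(1,3) | ant2:(1,0)->S->(2,0)
  grid max=4 at (2,0)
Step 4: ant0:(4,1)->N->(3,1) | ant1:(1,3)->N->(0,3) | ant2:(2,0)->N->(1,0)
  grid max=3 at (2,0)
Step 5: ant0:(3,1)->S->(4,1) | ant1:(0,3)->S->(1,3) | ant2:(1,0)->S->(2,0)
  grid max=4 at (2,0)
Step 6: ant0:(4,1)->N->(3,1) | ant1:(1,3)->N->(0,3) | ant2:(2,0)->N->(1,0)
  grid max=3 at (2,0)
Final grid:
  0 0 0 1
  1 0 0 0
  3 0 0 0
  0 1 0 0
  0 3 0 0
Max pheromone 3 at (2,0)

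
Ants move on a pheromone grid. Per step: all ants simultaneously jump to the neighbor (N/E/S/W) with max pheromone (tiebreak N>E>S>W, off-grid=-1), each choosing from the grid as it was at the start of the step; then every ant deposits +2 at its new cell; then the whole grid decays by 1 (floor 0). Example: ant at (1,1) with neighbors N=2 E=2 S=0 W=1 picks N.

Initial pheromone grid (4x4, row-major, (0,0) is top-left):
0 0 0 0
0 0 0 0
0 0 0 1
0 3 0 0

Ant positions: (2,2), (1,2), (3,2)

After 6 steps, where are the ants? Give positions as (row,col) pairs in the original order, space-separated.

Step 1: ant0:(2,2)->E->(2,3) | ant1:(1,2)->N->(0,2) | ant2:(3,2)->W->(3,1)
  grid max=4 at (3,1)
Step 2: ant0:(2,3)->N->(1,3) | ant1:(0,2)->E->(0,3) | ant2:(3,1)->N->(2,1)
  grid max=3 at (3,1)
Step 3: ant0:(1,3)->N->(0,3) | ant1:(0,3)->S->(1,3) | ant2:(2,1)->S->(3,1)
  grid max=4 at (3,1)
Step 4: ant0:(0,3)->S->(1,3) | ant1:(1,3)->N->(0,3) | ant2:(3,1)->N->(2,1)
  grid max=3 at (0,3)
Step 5: ant0:(1,3)->N->(0,3) | ant1:(0,3)->S->(1,3) | ant2:(2,1)->S->(3,1)
  grid max=4 at (0,3)
Step 6: ant0:(0,3)->S->(1,3) | ant1:(1,3)->N->(0,3) | ant2:(3,1)->N->(2,1)
  grid max=5 at (0,3)

(1,3) (0,3) (2,1)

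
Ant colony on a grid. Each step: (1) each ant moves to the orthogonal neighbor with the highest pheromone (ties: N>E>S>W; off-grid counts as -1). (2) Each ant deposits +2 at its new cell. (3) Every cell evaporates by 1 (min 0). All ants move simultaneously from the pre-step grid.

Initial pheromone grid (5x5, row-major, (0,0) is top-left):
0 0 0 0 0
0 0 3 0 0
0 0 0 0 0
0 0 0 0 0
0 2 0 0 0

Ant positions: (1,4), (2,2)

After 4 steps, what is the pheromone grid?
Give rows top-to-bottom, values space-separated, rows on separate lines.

After step 1: ants at (0,4),(1,2)
  0 0 0 0 1
  0 0 4 0 0
  0 0 0 0 0
  0 0 0 0 0
  0 1 0 0 0
After step 2: ants at (1,4),(0,2)
  0 0 1 0 0
  0 0 3 0 1
  0 0 0 0 0
  0 0 0 0 0
  0 0 0 0 0
After step 3: ants at (0,4),(1,2)
  0 0 0 0 1
  0 0 4 0 0
  0 0 0 0 0
  0 0 0 0 0
  0 0 0 0 0
After step 4: ants at (1,4),(0,2)
  0 0 1 0 0
  0 0 3 0 1
  0 0 0 0 0
  0 0 0 0 0
  0 0 0 0 0

0 0 1 0 0
0 0 3 0 1
0 0 0 0 0
0 0 0 0 0
0 0 0 0 0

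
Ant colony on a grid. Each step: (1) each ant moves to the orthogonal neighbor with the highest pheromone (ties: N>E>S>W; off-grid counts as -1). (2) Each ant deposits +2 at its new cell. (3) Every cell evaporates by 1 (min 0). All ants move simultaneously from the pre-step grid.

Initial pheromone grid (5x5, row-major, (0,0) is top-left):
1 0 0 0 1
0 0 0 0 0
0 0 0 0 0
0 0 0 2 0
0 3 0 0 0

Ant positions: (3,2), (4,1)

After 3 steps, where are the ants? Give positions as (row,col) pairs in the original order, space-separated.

Step 1: ant0:(3,2)->E->(3,3) | ant1:(4,1)->N->(3,1)
  grid max=3 at (3,3)
Step 2: ant0:(3,3)->N->(2,3) | ant1:(3,1)->S->(4,1)
  grid max=3 at (4,1)
Step 3: ant0:(2,3)->S->(3,3) | ant1:(4,1)->N->(3,1)
  grid max=3 at (3,3)

(3,3) (3,1)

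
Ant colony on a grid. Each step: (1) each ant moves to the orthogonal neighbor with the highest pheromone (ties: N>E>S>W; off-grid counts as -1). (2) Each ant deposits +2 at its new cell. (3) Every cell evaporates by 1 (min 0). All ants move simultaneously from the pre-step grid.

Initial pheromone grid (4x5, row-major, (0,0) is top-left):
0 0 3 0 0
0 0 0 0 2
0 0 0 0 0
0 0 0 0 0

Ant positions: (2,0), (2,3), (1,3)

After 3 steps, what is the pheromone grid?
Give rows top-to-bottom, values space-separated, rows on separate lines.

After step 1: ants at (1,0),(1,3),(1,4)
  0 0 2 0 0
  1 0 0 1 3
  0 0 0 0 0
  0 0 0 0 0
After step 2: ants at (0,0),(1,4),(1,3)
  1 0 1 0 0
  0 0 0 2 4
  0 0 0 0 0
  0 0 0 0 0
After step 3: ants at (0,1),(1,3),(1,4)
  0 1 0 0 0
  0 0 0 3 5
  0 0 0 0 0
  0 0 0 0 0

0 1 0 0 0
0 0 0 3 5
0 0 0 0 0
0 0 0 0 0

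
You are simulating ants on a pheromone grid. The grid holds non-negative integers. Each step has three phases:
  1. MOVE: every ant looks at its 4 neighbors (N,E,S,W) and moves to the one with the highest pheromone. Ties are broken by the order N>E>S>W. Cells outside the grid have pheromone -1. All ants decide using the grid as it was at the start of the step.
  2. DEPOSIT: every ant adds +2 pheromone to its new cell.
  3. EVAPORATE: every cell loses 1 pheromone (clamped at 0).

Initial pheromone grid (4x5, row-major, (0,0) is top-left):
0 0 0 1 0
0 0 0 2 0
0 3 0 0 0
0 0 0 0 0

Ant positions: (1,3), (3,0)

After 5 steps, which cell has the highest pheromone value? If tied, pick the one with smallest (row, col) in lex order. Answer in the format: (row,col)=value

Step 1: ant0:(1,3)->N->(0,3) | ant1:(3,0)->N->(2,0)
  grid max=2 at (0,3)
Step 2: ant0:(0,3)->S->(1,3) | ant1:(2,0)->E->(2,1)
  grid max=3 at (2,1)
Step 3: ant0:(1,3)->N->(0,3) | ant1:(2,1)->N->(1,1)
  grid max=2 at (0,3)
Step 4: ant0:(0,3)->S->(1,3) | ant1:(1,1)->S->(2,1)
  grid max=3 at (2,1)
Step 5: ant0:(1,3)->N->(0,3) | ant1:(2,1)->N->(1,1)
  grid max=2 at (0,3)
Final grid:
  0 0 0 2 0
  0 1 0 1 0
  0 2 0 0 0
  0 0 0 0 0
Max pheromone 2 at (0,3)

Answer: (0,3)=2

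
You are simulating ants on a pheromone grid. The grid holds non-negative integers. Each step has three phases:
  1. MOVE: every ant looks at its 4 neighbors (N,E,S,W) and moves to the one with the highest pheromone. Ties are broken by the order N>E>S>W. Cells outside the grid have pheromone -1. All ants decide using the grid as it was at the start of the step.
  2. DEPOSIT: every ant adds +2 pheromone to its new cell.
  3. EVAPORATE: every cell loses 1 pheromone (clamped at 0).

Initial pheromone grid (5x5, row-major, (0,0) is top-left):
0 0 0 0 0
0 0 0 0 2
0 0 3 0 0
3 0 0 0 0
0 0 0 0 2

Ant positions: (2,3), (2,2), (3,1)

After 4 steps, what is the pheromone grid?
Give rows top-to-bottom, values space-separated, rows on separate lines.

After step 1: ants at (2,2),(1,2),(3,0)
  0 0 0 0 0
  0 0 1 0 1
  0 0 4 0 0
  4 0 0 0 0
  0 0 0 0 1
After step 2: ants at (1,2),(2,2),(2,0)
  0 0 0 0 0
  0 0 2 0 0
  1 0 5 0 0
  3 0 0 0 0
  0 0 0 0 0
After step 3: ants at (2,2),(1,2),(3,0)
  0 0 0 0 0
  0 0 3 0 0
  0 0 6 0 0
  4 0 0 0 0
  0 0 0 0 0
After step 4: ants at (1,2),(2,2),(2,0)
  0 0 0 0 0
  0 0 4 0 0
  1 0 7 0 0
  3 0 0 0 0
  0 0 0 0 0

0 0 0 0 0
0 0 4 0 0
1 0 7 0 0
3 0 0 0 0
0 0 0 0 0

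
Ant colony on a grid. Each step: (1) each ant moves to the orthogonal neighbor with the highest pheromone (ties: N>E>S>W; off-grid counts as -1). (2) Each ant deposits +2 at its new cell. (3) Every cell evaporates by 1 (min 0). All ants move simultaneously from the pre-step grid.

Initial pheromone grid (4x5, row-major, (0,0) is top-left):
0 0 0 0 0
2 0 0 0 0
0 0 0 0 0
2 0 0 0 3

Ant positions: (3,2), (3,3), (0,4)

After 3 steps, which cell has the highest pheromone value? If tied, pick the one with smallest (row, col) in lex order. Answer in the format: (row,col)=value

Answer: (3,4)=4

Derivation:
Step 1: ant0:(3,2)->N->(2,2) | ant1:(3,3)->E->(3,4) | ant2:(0,4)->S->(1,4)
  grid max=4 at (3,4)
Step 2: ant0:(2,2)->N->(1,2) | ant1:(3,4)->N->(2,4) | ant2:(1,4)->N->(0,4)
  grid max=3 at (3,4)
Step 3: ant0:(1,2)->N->(0,2) | ant1:(2,4)->S->(3,4) | ant2:(0,4)->S->(1,4)
  grid max=4 at (3,4)
Final grid:
  0 0 1 0 0
  0 0 0 0 1
  0 0 0 0 0
  0 0 0 0 4
Max pheromone 4 at (3,4)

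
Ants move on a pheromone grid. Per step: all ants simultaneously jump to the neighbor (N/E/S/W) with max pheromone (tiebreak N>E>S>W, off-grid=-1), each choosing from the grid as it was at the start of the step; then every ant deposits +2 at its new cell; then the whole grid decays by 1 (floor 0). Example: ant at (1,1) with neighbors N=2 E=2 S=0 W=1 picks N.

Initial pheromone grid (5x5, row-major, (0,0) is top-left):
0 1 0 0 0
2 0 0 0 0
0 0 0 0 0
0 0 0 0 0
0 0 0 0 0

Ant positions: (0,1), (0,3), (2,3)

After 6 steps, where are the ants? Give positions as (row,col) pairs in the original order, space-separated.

Step 1: ant0:(0,1)->E->(0,2) | ant1:(0,3)->E->(0,4) | ant2:(2,3)->N->(1,3)
  grid max=1 at (0,2)
Step 2: ant0:(0,2)->E->(0,3) | ant1:(0,4)->S->(1,4) | ant2:(1,3)->N->(0,3)
  grid max=3 at (0,3)
Step 3: ant0:(0,3)->E->(0,4) | ant1:(1,4)->N->(0,4) | ant2:(0,3)->E->(0,4)
  grid max=5 at (0,4)
Step 4: ant0:(0,4)->W->(0,3) | ant1:(0,4)->W->(0,3) | ant2:(0,4)->W->(0,3)
  grid max=7 at (0,3)
Step 5: ant0:(0,3)->E->(0,4) | ant1:(0,3)->E->(0,4) | ant2:(0,3)->E->(0,4)
  grid max=9 at (0,4)
Step 6: ant0:(0,4)->W->(0,3) | ant1:(0,4)->W->(0,3) | ant2:(0,4)->W->(0,3)
  grid max=11 at (0,3)

(0,3) (0,3) (0,3)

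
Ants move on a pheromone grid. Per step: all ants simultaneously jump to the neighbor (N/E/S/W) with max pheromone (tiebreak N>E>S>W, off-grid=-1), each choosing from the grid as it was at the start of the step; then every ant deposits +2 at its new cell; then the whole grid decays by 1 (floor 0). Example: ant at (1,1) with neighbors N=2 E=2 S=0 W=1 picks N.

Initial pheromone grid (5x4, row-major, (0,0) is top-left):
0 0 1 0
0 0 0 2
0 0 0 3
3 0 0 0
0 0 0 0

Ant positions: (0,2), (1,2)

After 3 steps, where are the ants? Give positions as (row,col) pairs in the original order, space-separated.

Step 1: ant0:(0,2)->E->(0,3) | ant1:(1,2)->E->(1,3)
  grid max=3 at (1,3)
Step 2: ant0:(0,3)->S->(1,3) | ant1:(1,3)->S->(2,3)
  grid max=4 at (1,3)
Step 3: ant0:(1,3)->S->(2,3) | ant1:(2,3)->N->(1,3)
  grid max=5 at (1,3)

(2,3) (1,3)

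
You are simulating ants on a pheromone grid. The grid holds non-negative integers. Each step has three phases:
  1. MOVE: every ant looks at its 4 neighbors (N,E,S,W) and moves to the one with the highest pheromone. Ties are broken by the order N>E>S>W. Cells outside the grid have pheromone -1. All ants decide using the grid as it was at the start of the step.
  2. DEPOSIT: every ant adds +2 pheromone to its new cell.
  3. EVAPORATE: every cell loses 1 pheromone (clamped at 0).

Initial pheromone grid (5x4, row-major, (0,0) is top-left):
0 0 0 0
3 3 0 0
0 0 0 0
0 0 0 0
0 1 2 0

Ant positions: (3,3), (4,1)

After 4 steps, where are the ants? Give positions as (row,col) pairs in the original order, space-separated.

Step 1: ant0:(3,3)->N->(2,3) | ant1:(4,1)->E->(4,2)
  grid max=3 at (4,2)
Step 2: ant0:(2,3)->N->(1,3) | ant1:(4,2)->N->(3,2)
  grid max=2 at (4,2)
Step 3: ant0:(1,3)->N->(0,3) | ant1:(3,2)->S->(4,2)
  grid max=3 at (4,2)
Step 4: ant0:(0,3)->S->(1,3) | ant1:(4,2)->N->(3,2)
  grid max=2 at (4,2)

(1,3) (3,2)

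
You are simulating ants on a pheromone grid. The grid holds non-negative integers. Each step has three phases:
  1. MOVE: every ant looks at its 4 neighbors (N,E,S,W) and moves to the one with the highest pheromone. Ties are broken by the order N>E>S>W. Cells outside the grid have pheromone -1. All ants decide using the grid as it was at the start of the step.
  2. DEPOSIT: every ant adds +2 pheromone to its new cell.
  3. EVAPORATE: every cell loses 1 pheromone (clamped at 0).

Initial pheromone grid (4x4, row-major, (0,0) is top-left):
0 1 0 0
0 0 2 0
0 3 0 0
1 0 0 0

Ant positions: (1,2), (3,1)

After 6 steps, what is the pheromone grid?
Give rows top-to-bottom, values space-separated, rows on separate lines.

After step 1: ants at (0,2),(2,1)
  0 0 1 0
  0 0 1 0
  0 4 0 0
  0 0 0 0
After step 2: ants at (1,2),(1,1)
  0 0 0 0
  0 1 2 0
  0 3 0 0
  0 0 0 0
After step 3: ants at (1,1),(2,1)
  0 0 0 0
  0 2 1 0
  0 4 0 0
  0 0 0 0
After step 4: ants at (2,1),(1,1)
  0 0 0 0
  0 3 0 0
  0 5 0 0
  0 0 0 0
After step 5: ants at (1,1),(2,1)
  0 0 0 0
  0 4 0 0
  0 6 0 0
  0 0 0 0
After step 6: ants at (2,1),(1,1)
  0 0 0 0
  0 5 0 0
  0 7 0 0
  0 0 0 0

0 0 0 0
0 5 0 0
0 7 0 0
0 0 0 0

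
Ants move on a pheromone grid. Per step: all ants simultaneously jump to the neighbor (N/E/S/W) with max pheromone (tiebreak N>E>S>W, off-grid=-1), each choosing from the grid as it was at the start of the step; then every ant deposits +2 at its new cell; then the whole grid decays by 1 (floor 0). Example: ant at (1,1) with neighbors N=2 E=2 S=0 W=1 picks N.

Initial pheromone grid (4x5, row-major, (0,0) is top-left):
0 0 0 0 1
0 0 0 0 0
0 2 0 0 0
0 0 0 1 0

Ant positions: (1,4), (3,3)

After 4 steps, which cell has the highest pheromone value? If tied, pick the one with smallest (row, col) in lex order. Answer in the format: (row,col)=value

Step 1: ant0:(1,4)->N->(0,4) | ant1:(3,3)->N->(2,3)
  grid max=2 at (0,4)
Step 2: ant0:(0,4)->S->(1,4) | ant1:(2,3)->N->(1,3)
  grid max=1 at (0,4)
Step 3: ant0:(1,4)->N->(0,4) | ant1:(1,3)->E->(1,4)
  grid max=2 at (0,4)
Step 4: ant0:(0,4)->S->(1,4) | ant1:(1,4)->N->(0,4)
  grid max=3 at (0,4)
Final grid:
  0 0 0 0 3
  0 0 0 0 3
  0 0 0 0 0
  0 0 0 0 0
Max pheromone 3 at (0,4)

Answer: (0,4)=3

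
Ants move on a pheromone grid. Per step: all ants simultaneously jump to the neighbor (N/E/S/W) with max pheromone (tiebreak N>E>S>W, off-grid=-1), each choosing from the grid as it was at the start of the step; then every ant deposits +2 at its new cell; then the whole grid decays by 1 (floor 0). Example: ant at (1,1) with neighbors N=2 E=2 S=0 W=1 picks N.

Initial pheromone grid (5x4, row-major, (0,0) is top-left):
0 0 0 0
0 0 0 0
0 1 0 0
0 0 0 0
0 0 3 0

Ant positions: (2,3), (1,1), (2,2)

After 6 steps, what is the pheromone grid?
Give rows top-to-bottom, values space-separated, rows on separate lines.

After step 1: ants at (1,3),(2,1),(2,1)
  0 0 0 0
  0 0 0 1
  0 4 0 0
  0 0 0 0
  0 0 2 0
After step 2: ants at (0,3),(1,1),(1,1)
  0 0 0 1
  0 3 0 0
  0 3 0 0
  0 0 0 0
  0 0 1 0
After step 3: ants at (1,3),(2,1),(2,1)
  0 0 0 0
  0 2 0 1
  0 6 0 0
  0 0 0 0
  0 0 0 0
After step 4: ants at (0,3),(1,1),(1,1)
  0 0 0 1
  0 5 0 0
  0 5 0 0
  0 0 0 0
  0 0 0 0
After step 5: ants at (1,3),(2,1),(2,1)
  0 0 0 0
  0 4 0 1
  0 8 0 0
  0 0 0 0
  0 0 0 0
After step 6: ants at (0,3),(1,1),(1,1)
  0 0 0 1
  0 7 0 0
  0 7 0 0
  0 0 0 0
  0 0 0 0

0 0 0 1
0 7 0 0
0 7 0 0
0 0 0 0
0 0 0 0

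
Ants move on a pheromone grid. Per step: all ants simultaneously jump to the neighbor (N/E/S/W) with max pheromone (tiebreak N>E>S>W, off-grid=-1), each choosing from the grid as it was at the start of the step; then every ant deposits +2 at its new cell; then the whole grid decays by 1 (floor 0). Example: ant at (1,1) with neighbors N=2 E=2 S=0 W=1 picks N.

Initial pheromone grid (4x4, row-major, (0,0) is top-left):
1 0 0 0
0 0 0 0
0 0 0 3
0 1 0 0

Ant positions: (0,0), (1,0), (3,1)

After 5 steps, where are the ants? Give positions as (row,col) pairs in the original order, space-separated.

Step 1: ant0:(0,0)->E->(0,1) | ant1:(1,0)->N->(0,0) | ant2:(3,1)->N->(2,1)
  grid max=2 at (0,0)
Step 2: ant0:(0,1)->W->(0,0) | ant1:(0,0)->E->(0,1) | ant2:(2,1)->N->(1,1)
  grid max=3 at (0,0)
Step 3: ant0:(0,0)->E->(0,1) | ant1:(0,1)->W->(0,0) | ant2:(1,1)->N->(0,1)
  grid max=5 at (0,1)
Step 4: ant0:(0,1)->W->(0,0) | ant1:(0,0)->E->(0,1) | ant2:(0,1)->W->(0,0)
  grid max=7 at (0,0)
Step 5: ant0:(0,0)->E->(0,1) | ant1:(0,1)->W->(0,0) | ant2:(0,0)->E->(0,1)
  grid max=9 at (0,1)

(0,1) (0,0) (0,1)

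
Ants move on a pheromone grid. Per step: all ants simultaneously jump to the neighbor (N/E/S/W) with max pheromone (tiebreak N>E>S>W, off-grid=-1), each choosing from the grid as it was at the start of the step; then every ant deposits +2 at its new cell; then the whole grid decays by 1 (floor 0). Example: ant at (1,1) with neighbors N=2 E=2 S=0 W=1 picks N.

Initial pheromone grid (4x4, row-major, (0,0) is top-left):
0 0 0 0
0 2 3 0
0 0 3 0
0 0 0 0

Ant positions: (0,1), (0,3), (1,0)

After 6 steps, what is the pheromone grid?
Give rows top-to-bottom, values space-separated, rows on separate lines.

After step 1: ants at (1,1),(1,3),(1,1)
  0 0 0 0
  0 5 2 1
  0 0 2 0
  0 0 0 0
After step 2: ants at (1,2),(1,2),(1,2)
  0 0 0 0
  0 4 7 0
  0 0 1 0
  0 0 0 0
After step 3: ants at (1,1),(1,1),(1,1)
  0 0 0 0
  0 9 6 0
  0 0 0 0
  0 0 0 0
After step 4: ants at (1,2),(1,2),(1,2)
  0 0 0 0
  0 8 11 0
  0 0 0 0
  0 0 0 0
After step 5: ants at (1,1),(1,1),(1,1)
  0 0 0 0
  0 13 10 0
  0 0 0 0
  0 0 0 0
After step 6: ants at (1,2),(1,2),(1,2)
  0 0 0 0
  0 12 15 0
  0 0 0 0
  0 0 0 0

0 0 0 0
0 12 15 0
0 0 0 0
0 0 0 0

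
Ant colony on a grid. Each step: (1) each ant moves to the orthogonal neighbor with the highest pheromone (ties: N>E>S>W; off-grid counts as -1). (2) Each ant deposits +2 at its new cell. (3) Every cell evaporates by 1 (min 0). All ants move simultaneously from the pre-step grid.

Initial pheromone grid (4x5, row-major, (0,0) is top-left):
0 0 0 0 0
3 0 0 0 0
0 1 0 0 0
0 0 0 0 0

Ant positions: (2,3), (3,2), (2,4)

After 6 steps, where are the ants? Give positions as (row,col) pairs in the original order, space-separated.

Step 1: ant0:(2,3)->N->(1,3) | ant1:(3,2)->N->(2,2) | ant2:(2,4)->N->(1,4)
  grid max=2 at (1,0)
Step 2: ant0:(1,3)->E->(1,4) | ant1:(2,2)->N->(1,2) | ant2:(1,4)->W->(1,3)
  grid max=2 at (1,3)
Step 3: ant0:(1,4)->W->(1,3) | ant1:(1,2)->E->(1,3) | ant2:(1,3)->E->(1,4)
  grid max=5 at (1,3)
Step 4: ant0:(1,3)->E->(1,4) | ant1:(1,3)->E->(1,4) | ant2:(1,4)->W->(1,3)
  grid max=6 at (1,3)
Step 5: ant0:(1,4)->W->(1,3) | ant1:(1,4)->W->(1,3) | ant2:(1,3)->E->(1,4)
  grid max=9 at (1,3)
Step 6: ant0:(1,3)->E->(1,4) | ant1:(1,3)->E->(1,4) | ant2:(1,4)->W->(1,3)
  grid max=10 at (1,3)

(1,4) (1,4) (1,3)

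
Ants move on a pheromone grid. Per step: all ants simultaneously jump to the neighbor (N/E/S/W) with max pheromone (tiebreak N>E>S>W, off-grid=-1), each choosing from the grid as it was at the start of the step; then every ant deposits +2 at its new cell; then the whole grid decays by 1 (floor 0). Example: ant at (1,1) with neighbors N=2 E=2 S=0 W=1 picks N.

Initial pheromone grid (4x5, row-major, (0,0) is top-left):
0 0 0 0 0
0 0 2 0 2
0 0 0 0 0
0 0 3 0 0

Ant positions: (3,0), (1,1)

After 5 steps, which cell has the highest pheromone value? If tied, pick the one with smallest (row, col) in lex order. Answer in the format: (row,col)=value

Step 1: ant0:(3,0)->N->(2,0) | ant1:(1,1)->E->(1,2)
  grid max=3 at (1,2)
Step 2: ant0:(2,0)->N->(1,0) | ant1:(1,2)->N->(0,2)
  grid max=2 at (1,2)
Step 3: ant0:(1,0)->N->(0,0) | ant1:(0,2)->S->(1,2)
  grid max=3 at (1,2)
Step 4: ant0:(0,0)->E->(0,1) | ant1:(1,2)->N->(0,2)
  grid max=2 at (1,2)
Step 5: ant0:(0,1)->E->(0,2) | ant1:(0,2)->S->(1,2)
  grid max=3 at (1,2)
Final grid:
  0 0 2 0 0
  0 0 3 0 0
  0 0 0 0 0
  0 0 0 0 0
Max pheromone 3 at (1,2)

Answer: (1,2)=3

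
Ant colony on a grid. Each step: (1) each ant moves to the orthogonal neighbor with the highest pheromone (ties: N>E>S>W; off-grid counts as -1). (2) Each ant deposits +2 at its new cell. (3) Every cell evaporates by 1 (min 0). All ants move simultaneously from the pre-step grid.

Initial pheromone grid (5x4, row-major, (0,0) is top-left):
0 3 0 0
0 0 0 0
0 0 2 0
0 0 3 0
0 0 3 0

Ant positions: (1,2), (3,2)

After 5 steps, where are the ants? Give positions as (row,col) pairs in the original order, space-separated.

Step 1: ant0:(1,2)->S->(2,2) | ant1:(3,2)->S->(4,2)
  grid max=4 at (4,2)
Step 2: ant0:(2,2)->S->(3,2) | ant1:(4,2)->N->(3,2)
  grid max=5 at (3,2)
Step 3: ant0:(3,2)->S->(4,2) | ant1:(3,2)->S->(4,2)
  grid max=6 at (4,2)
Step 4: ant0:(4,2)->N->(3,2) | ant1:(4,2)->N->(3,2)
  grid max=7 at (3,2)
Step 5: ant0:(3,2)->S->(4,2) | ant1:(3,2)->S->(4,2)
  grid max=8 at (4,2)

(4,2) (4,2)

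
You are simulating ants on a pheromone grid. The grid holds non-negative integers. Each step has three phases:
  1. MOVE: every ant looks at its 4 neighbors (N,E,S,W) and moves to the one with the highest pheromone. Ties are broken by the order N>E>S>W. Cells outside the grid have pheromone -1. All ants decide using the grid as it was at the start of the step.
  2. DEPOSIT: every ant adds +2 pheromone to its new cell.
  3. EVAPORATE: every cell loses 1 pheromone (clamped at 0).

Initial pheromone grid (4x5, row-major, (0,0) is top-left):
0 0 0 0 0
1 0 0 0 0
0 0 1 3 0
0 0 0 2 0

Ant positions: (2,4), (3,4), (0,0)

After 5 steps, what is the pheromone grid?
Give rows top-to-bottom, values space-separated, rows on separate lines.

After step 1: ants at (2,3),(3,3),(1,0)
  0 0 0 0 0
  2 0 0 0 0
  0 0 0 4 0
  0 0 0 3 0
After step 2: ants at (3,3),(2,3),(0,0)
  1 0 0 0 0
  1 0 0 0 0
  0 0 0 5 0
  0 0 0 4 0
After step 3: ants at (2,3),(3,3),(1,0)
  0 0 0 0 0
  2 0 0 0 0
  0 0 0 6 0
  0 0 0 5 0
After step 4: ants at (3,3),(2,3),(0,0)
  1 0 0 0 0
  1 0 0 0 0
  0 0 0 7 0
  0 0 0 6 0
After step 5: ants at (2,3),(3,3),(1,0)
  0 0 0 0 0
  2 0 0 0 0
  0 0 0 8 0
  0 0 0 7 0

0 0 0 0 0
2 0 0 0 0
0 0 0 8 0
0 0 0 7 0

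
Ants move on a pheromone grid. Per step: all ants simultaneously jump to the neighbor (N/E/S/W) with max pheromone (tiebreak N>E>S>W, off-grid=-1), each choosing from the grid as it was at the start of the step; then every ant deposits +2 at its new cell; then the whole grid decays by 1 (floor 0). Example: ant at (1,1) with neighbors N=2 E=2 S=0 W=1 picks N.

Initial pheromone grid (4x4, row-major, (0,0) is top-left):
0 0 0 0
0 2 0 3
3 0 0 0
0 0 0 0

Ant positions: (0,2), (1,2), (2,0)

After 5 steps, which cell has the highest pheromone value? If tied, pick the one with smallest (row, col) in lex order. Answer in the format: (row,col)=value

Step 1: ant0:(0,2)->E->(0,3) | ant1:(1,2)->E->(1,3) | ant2:(2,0)->N->(1,0)
  grid max=4 at (1,3)
Step 2: ant0:(0,3)->S->(1,3) | ant1:(1,3)->N->(0,3) | ant2:(1,0)->S->(2,0)
  grid max=5 at (1,3)
Step 3: ant0:(1,3)->N->(0,3) | ant1:(0,3)->S->(1,3) | ant2:(2,0)->N->(1,0)
  grid max=6 at (1,3)
Step 4: ant0:(0,3)->S->(1,3) | ant1:(1,3)->N->(0,3) | ant2:(1,0)->S->(2,0)
  grid max=7 at (1,3)
Step 5: ant0:(1,3)->N->(0,3) | ant1:(0,3)->S->(1,3) | ant2:(2,0)->N->(1,0)
  grid max=8 at (1,3)
Final grid:
  0 0 0 5
  1 0 0 8
  2 0 0 0
  0 0 0 0
Max pheromone 8 at (1,3)

Answer: (1,3)=8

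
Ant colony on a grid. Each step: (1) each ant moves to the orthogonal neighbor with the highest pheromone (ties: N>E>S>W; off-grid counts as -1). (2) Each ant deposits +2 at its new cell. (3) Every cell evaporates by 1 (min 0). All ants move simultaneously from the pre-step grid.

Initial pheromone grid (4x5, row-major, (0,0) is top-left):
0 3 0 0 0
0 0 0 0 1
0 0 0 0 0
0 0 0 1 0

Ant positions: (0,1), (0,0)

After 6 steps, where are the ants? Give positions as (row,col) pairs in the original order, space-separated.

Step 1: ant0:(0,1)->E->(0,2) | ant1:(0,0)->E->(0,1)
  grid max=4 at (0,1)
Step 2: ant0:(0,2)->W->(0,1) | ant1:(0,1)->E->(0,2)
  grid max=5 at (0,1)
Step 3: ant0:(0,1)->E->(0,2) | ant1:(0,2)->W->(0,1)
  grid max=6 at (0,1)
Step 4: ant0:(0,2)->W->(0,1) | ant1:(0,1)->E->(0,2)
  grid max=7 at (0,1)
Step 5: ant0:(0,1)->E->(0,2) | ant1:(0,2)->W->(0,1)
  grid max=8 at (0,1)
Step 6: ant0:(0,2)->W->(0,1) | ant1:(0,1)->E->(0,2)
  grid max=9 at (0,1)

(0,1) (0,2)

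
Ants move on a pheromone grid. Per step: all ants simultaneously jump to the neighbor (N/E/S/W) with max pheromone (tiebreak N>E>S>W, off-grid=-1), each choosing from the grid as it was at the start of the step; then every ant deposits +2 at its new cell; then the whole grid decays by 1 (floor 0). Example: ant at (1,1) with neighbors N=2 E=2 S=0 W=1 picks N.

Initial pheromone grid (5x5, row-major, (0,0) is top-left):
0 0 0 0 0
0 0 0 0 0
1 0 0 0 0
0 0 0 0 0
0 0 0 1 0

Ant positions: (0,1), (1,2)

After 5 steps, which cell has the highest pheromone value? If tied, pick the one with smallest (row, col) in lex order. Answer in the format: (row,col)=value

Step 1: ant0:(0,1)->E->(0,2) | ant1:(1,2)->N->(0,2)
  grid max=3 at (0,2)
Step 2: ant0:(0,2)->E->(0,3) | ant1:(0,2)->E->(0,3)
  grid max=3 at (0,3)
Step 3: ant0:(0,3)->W->(0,2) | ant1:(0,3)->W->(0,2)
  grid max=5 at (0,2)
Step 4: ant0:(0,2)->E->(0,3) | ant1:(0,2)->E->(0,3)
  grid max=5 at (0,3)
Step 5: ant0:(0,3)->W->(0,2) | ant1:(0,3)->W->(0,2)
  grid max=7 at (0,2)
Final grid:
  0 0 7 4 0
  0 0 0 0 0
  0 0 0 0 0
  0 0 0 0 0
  0 0 0 0 0
Max pheromone 7 at (0,2)

Answer: (0,2)=7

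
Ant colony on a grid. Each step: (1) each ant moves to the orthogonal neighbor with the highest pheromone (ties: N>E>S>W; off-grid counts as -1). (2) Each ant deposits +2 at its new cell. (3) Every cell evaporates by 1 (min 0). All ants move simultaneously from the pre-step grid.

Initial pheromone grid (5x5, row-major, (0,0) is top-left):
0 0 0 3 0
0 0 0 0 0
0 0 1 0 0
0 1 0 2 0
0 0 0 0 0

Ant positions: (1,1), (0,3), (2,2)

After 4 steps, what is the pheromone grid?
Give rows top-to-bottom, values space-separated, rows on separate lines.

After step 1: ants at (0,1),(0,4),(1,2)
  0 1 0 2 1
  0 0 1 0 0
  0 0 0 0 0
  0 0 0 1 0
  0 0 0 0 0
After step 2: ants at (0,2),(0,3),(0,2)
  0 0 3 3 0
  0 0 0 0 0
  0 0 0 0 0
  0 0 0 0 0
  0 0 0 0 0
After step 3: ants at (0,3),(0,2),(0,3)
  0 0 4 6 0
  0 0 0 0 0
  0 0 0 0 0
  0 0 0 0 0
  0 0 0 0 0
After step 4: ants at (0,2),(0,3),(0,2)
  0 0 7 7 0
  0 0 0 0 0
  0 0 0 0 0
  0 0 0 0 0
  0 0 0 0 0

0 0 7 7 0
0 0 0 0 0
0 0 0 0 0
0 0 0 0 0
0 0 0 0 0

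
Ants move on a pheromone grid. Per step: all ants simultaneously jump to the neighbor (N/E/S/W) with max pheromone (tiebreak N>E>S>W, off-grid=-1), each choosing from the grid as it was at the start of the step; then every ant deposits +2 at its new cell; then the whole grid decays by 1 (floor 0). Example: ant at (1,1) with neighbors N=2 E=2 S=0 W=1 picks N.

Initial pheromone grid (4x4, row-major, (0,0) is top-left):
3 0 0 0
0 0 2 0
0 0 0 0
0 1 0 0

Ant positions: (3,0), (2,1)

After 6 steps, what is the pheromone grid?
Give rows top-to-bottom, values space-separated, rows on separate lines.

After step 1: ants at (3,1),(3,1)
  2 0 0 0
  0 0 1 0
  0 0 0 0
  0 4 0 0
After step 2: ants at (2,1),(2,1)
  1 0 0 0
  0 0 0 0
  0 3 0 0
  0 3 0 0
After step 3: ants at (3,1),(3,1)
  0 0 0 0
  0 0 0 0
  0 2 0 0
  0 6 0 0
After step 4: ants at (2,1),(2,1)
  0 0 0 0
  0 0 0 0
  0 5 0 0
  0 5 0 0
After step 5: ants at (3,1),(3,1)
  0 0 0 0
  0 0 0 0
  0 4 0 0
  0 8 0 0
After step 6: ants at (2,1),(2,1)
  0 0 0 0
  0 0 0 0
  0 7 0 0
  0 7 0 0

0 0 0 0
0 0 0 0
0 7 0 0
0 7 0 0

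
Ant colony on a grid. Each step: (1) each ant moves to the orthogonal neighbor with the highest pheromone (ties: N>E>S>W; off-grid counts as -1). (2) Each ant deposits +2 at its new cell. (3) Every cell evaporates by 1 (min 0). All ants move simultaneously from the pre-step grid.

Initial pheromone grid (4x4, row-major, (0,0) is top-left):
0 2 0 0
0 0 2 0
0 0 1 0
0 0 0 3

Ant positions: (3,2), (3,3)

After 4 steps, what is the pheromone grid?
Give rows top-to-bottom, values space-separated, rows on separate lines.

After step 1: ants at (3,3),(2,3)
  0 1 0 0
  0 0 1 0
  0 0 0 1
  0 0 0 4
After step 2: ants at (2,3),(3,3)
  0 0 0 0
  0 0 0 0
  0 0 0 2
  0 0 0 5
After step 3: ants at (3,3),(2,3)
  0 0 0 0
  0 0 0 0
  0 0 0 3
  0 0 0 6
After step 4: ants at (2,3),(3,3)
  0 0 0 0
  0 0 0 0
  0 0 0 4
  0 0 0 7

0 0 0 0
0 0 0 0
0 0 0 4
0 0 0 7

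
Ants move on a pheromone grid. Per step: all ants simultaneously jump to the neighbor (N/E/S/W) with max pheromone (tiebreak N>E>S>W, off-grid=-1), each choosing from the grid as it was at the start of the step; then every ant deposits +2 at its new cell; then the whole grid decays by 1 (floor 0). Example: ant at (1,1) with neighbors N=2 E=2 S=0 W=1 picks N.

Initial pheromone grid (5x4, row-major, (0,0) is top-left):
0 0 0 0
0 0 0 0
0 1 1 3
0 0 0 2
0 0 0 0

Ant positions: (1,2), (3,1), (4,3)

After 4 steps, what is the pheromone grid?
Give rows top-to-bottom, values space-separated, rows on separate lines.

After step 1: ants at (2,2),(2,1),(3,3)
  0 0 0 0
  0 0 0 0
  0 2 2 2
  0 0 0 3
  0 0 0 0
After step 2: ants at (2,3),(2,2),(2,3)
  0 0 0 0
  0 0 0 0
  0 1 3 5
  0 0 0 2
  0 0 0 0
After step 3: ants at (2,2),(2,3),(2,2)
  0 0 0 0
  0 0 0 0
  0 0 6 6
  0 0 0 1
  0 0 0 0
After step 4: ants at (2,3),(2,2),(2,3)
  0 0 0 0
  0 0 0 0
  0 0 7 9
  0 0 0 0
  0 0 0 0

0 0 0 0
0 0 0 0
0 0 7 9
0 0 0 0
0 0 0 0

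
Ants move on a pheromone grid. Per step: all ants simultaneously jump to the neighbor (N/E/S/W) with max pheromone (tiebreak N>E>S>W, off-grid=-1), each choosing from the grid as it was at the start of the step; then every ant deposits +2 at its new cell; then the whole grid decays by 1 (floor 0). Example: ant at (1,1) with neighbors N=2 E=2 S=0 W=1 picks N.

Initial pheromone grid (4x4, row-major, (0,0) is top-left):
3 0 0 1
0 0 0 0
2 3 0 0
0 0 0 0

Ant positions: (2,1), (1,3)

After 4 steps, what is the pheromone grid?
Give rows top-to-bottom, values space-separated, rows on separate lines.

After step 1: ants at (2,0),(0,3)
  2 0 0 2
  0 0 0 0
  3 2 0 0
  0 0 0 0
After step 2: ants at (2,1),(1,3)
  1 0 0 1
  0 0 0 1
  2 3 0 0
  0 0 0 0
After step 3: ants at (2,0),(0,3)
  0 0 0 2
  0 0 0 0
  3 2 0 0
  0 0 0 0
After step 4: ants at (2,1),(1,3)
  0 0 0 1
  0 0 0 1
  2 3 0 0
  0 0 0 0

0 0 0 1
0 0 0 1
2 3 0 0
0 0 0 0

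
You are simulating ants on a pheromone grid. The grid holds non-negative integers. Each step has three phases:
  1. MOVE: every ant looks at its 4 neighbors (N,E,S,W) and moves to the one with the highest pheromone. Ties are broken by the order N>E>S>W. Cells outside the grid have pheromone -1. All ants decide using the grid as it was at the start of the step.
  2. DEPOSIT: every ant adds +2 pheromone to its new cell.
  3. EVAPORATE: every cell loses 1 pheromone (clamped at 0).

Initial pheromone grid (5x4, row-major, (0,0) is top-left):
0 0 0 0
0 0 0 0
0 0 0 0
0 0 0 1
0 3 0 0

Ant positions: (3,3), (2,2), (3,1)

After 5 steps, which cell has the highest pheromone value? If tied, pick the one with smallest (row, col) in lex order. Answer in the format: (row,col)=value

Answer: (0,3)=5

Derivation:
Step 1: ant0:(3,3)->N->(2,3) | ant1:(2,2)->N->(1,2) | ant2:(3,1)->S->(4,1)
  grid max=4 at (4,1)
Step 2: ant0:(2,3)->N->(1,3) | ant1:(1,2)->N->(0,2) | ant2:(4,1)->N->(3,1)
  grid max=3 at (4,1)
Step 3: ant0:(1,3)->N->(0,3) | ant1:(0,2)->E->(0,3) | ant2:(3,1)->S->(4,1)
  grid max=4 at (4,1)
Step 4: ant0:(0,3)->S->(1,3) | ant1:(0,3)->S->(1,3) | ant2:(4,1)->N->(3,1)
  grid max=3 at (1,3)
Step 5: ant0:(1,3)->N->(0,3) | ant1:(1,3)->N->(0,3) | ant2:(3,1)->S->(4,1)
  grid max=5 at (0,3)
Final grid:
  0 0 0 5
  0 0 0 2
  0 0 0 0
  0 0 0 0
  0 4 0 0
Max pheromone 5 at (0,3)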